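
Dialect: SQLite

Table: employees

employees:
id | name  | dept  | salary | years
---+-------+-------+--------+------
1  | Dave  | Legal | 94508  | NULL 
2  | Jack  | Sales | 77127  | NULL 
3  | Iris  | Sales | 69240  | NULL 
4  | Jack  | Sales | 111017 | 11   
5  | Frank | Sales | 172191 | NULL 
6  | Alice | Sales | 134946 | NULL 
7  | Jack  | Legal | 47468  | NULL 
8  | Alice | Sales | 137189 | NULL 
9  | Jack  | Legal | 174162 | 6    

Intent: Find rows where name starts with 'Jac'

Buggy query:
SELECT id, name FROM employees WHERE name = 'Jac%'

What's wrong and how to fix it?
Bug: '=' compares the literal string including the % character; pattern matching needs LIKE

Fix: Use LIKE for wildcard pattern matching

Corrected query:
SELECT id, name FROM employees WHERE name LIKE 'Jac%'

Result:
id | name
---+-----
2  | Jack
4  | Jack
7  | Jack
9  | Jack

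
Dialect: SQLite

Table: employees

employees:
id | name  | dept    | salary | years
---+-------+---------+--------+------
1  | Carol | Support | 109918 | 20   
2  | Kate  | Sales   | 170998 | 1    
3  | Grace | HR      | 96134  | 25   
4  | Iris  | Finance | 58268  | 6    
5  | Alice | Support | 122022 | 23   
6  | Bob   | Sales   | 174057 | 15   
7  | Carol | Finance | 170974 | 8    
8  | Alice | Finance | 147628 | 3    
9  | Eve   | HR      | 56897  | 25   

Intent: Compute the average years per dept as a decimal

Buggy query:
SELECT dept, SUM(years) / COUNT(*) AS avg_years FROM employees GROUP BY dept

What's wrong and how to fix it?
Bug: SUM(years) and COUNT(*) are both integers; the division truncates the fractional part

Fix: Multiply by 1.0 (or CAST to REAL) to force floating-point division

Corrected query:
SELECT dept, SUM(years) * 1.0 / COUNT(*) AS avg_years FROM employees GROUP BY dept

Result:
dept    | avg_years
--------+----------
Finance | 5.666667 
HR      | 25       
Sales   | 8        
Support | 21.5     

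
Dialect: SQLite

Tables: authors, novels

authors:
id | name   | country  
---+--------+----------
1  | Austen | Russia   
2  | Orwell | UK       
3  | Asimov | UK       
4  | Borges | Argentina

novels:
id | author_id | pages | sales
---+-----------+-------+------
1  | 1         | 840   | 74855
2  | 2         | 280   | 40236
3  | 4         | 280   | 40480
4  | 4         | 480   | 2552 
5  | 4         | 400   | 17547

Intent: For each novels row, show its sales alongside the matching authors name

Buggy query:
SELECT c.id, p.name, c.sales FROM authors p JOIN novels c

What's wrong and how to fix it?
Bug: Missing join condition: each novels row is matched to all authors rows instead of just its own

Fix: Add ON c.author_id = p.id to the JOIN

Corrected query:
SELECT c.id, p.name, c.sales FROM authors p JOIN novels c ON c.author_id = p.id

Result:
id | name   | sales
---+--------+------
1  | Austen | 74855
2  | Orwell | 40236
3  | Borges | 40480
4  | Borges | 2552 
5  | Borges | 17547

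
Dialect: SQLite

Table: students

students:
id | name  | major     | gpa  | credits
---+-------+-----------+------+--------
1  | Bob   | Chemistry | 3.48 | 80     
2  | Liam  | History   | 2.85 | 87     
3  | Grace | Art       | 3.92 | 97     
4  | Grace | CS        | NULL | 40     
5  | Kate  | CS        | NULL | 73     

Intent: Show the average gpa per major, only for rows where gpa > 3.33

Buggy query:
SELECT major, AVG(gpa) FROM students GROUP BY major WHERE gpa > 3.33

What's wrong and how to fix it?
Bug: WHERE cannot follow GROUP BY

Fix: Move the WHERE clause before GROUP BY

Corrected query:
SELECT major, AVG(gpa) FROM students WHERE gpa > 3.33 GROUP BY major

Result:
major     | AVG(gpa)
----------+---------
Art       | 3.92    
Chemistry | 3.48    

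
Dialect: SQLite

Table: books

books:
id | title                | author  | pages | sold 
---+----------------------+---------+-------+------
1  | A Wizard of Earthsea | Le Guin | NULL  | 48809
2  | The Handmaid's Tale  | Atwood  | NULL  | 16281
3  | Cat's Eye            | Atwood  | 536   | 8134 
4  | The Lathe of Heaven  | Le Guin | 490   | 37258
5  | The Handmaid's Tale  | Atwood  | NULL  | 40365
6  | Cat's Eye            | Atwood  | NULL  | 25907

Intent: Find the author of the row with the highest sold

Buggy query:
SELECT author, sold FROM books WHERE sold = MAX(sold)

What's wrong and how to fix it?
Bug: MAX(sold) is an aggregate and cannot be used directly in WHERE

Fix: Use a subquery: WHERE sold = (SELECT MAX(sold) FROM books)

Corrected query:
SELECT author, sold FROM books WHERE sold = (SELECT MAX(sold) FROM books)

Result:
author  | sold 
--------+------
Le Guin | 48809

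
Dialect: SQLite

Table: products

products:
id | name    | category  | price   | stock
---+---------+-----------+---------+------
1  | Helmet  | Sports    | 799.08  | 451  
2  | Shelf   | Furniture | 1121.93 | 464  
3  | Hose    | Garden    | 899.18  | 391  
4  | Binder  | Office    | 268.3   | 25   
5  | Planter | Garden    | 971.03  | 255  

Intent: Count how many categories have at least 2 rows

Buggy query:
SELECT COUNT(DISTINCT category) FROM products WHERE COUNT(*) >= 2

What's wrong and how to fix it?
Bug: COUNT(*) cannot appear in WHERE; the per-group count doesn't exist yet

Fix: Group first with HAVING COUNT(*) >= 2, then COUNT the resulting groups

Corrected query:
SELECT COUNT(*) FROM (SELECT category FROM products GROUP BY category HAVING COUNT(*) >= 2)

Result:
COUNT(*)
--------
1       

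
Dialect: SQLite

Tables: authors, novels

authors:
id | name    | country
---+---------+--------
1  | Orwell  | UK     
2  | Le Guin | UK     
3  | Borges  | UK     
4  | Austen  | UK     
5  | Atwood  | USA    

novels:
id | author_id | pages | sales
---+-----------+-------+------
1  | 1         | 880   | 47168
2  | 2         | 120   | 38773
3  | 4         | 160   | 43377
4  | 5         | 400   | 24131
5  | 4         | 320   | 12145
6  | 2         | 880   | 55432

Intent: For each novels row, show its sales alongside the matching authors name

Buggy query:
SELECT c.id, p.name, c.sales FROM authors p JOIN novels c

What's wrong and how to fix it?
Bug: Missing join condition: each novels row is matched to all authors rows instead of just its own

Fix: Specify the join condition linking the foreign key to the parent id

Corrected query:
SELECT c.id, p.name, c.sales FROM authors p JOIN novels c ON c.author_id = p.id

Result:
id | name    | sales
---+---------+------
1  | Orwell  | 47168
2  | Le Guin | 38773
3  | Austen  | 43377
4  | Atwood  | 24131
5  | Austen  | 12145
6  | Le Guin | 55432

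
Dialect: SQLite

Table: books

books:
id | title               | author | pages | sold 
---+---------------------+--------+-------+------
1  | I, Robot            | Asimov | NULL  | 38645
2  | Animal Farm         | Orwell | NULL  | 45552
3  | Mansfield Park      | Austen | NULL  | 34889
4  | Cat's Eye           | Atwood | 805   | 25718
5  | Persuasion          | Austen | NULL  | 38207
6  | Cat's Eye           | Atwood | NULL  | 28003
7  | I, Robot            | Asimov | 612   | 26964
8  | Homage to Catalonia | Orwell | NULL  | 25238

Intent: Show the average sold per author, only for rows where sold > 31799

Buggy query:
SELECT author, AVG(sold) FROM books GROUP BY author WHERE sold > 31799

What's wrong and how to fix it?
Bug: WHERE cannot follow GROUP BY

Fix: Place WHERE between FROM and GROUP BY

Corrected query:
SELECT author, AVG(sold) FROM books WHERE sold > 31799 GROUP BY author

Result:
author | AVG(sold)
-------+----------
Asimov | 38645    
Austen | 36548    
Orwell | 45552    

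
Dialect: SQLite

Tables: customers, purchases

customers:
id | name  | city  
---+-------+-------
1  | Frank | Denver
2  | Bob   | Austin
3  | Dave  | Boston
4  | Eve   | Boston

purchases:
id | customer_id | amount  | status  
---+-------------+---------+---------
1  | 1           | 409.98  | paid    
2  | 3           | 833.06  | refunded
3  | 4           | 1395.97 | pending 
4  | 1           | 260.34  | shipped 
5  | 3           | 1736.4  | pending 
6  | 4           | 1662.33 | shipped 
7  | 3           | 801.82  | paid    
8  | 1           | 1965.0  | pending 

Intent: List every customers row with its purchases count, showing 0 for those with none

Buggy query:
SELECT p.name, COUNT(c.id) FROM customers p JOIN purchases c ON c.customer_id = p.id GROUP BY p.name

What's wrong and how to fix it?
Bug: An inner join excludes parents with zero children

Fix: Switch to LEFT JOIN to retain unmatched parent rows

Corrected query:
SELECT p.name, COUNT(c.id) FROM customers p LEFT JOIN purchases c ON c.customer_id = p.id GROUP BY p.name

Result:
name  | COUNT(c.id)
------+------------
Bob   | 0          
Dave  | 3          
Eve   | 2          
Frank | 3          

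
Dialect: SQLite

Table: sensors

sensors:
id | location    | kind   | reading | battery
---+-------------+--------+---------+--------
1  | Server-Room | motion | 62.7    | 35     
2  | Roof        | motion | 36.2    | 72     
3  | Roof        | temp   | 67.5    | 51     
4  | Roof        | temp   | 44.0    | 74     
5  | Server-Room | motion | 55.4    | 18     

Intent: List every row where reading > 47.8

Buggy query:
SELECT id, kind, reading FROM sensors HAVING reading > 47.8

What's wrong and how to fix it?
Bug: HAVING filters the output of aggregation, but this query has no GROUP BY and no aggregate functions, so SQLite rejects it (HAVING clause on a non-aggregate query); the condition here is per row

Fix: Use WHERE for row-level filtering

Corrected query:
SELECT id, kind, reading FROM sensors WHERE reading > 47.8

Result:
id | kind   | reading
---+--------+--------
1  | motion | 62.7   
3  | temp   | 67.5   
5  | motion | 55.4   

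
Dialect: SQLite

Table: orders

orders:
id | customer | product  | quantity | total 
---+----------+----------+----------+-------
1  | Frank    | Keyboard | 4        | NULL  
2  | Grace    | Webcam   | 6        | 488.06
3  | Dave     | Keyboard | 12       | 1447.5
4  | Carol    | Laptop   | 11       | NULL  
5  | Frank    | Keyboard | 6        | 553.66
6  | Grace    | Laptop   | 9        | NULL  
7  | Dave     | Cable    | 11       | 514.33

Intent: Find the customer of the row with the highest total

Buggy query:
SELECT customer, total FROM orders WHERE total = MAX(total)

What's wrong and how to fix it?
Bug: MAX(total) is an aggregate and cannot be used directly in WHERE

Fix: Wrap MAX in a scalar subquery so WHERE compares against a single value

Corrected query:
SELECT customer, total FROM orders WHERE total = (SELECT MAX(total) FROM orders)

Result:
customer | total 
---------+-------
Dave     | 1447.5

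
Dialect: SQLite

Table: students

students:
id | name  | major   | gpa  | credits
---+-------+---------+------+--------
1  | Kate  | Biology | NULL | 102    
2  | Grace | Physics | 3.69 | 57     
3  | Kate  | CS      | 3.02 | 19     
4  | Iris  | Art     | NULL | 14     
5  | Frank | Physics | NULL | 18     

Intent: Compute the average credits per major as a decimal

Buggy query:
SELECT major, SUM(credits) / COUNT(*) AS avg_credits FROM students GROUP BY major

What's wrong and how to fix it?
Bug: Both operands are integers, so '/' performs integer division and truncates

Fix: Cast one side to REAL so the division keeps the fractional part

Corrected query:
SELECT major, SUM(credits) * 1.0 / COUNT(*) AS avg_credits FROM students GROUP BY major

Result:
major   | avg_credits
--------+------------
Art     | 14         
Biology | 102        
CS      | 19         
Physics | 37.5       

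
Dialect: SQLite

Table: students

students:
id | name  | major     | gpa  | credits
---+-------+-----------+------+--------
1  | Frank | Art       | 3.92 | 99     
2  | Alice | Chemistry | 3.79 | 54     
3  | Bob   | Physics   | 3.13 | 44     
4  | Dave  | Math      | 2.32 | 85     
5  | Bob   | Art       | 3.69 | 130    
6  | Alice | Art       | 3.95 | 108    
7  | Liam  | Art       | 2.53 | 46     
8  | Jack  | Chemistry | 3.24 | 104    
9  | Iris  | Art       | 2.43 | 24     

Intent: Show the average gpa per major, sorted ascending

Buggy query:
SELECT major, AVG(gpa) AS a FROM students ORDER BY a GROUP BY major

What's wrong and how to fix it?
Bug: GROUP BY must precede ORDER BY

Fix: Reorder: SELECT … FROM … GROUP BY … ORDER BY …

Corrected query:
SELECT major, AVG(gpa) AS a FROM students GROUP BY major ORDER BY a

Result:
major     | a    
----------+------
Math      | 2.32 
Physics   | 3.13 
Art       | 3.304
Chemistry | 3.515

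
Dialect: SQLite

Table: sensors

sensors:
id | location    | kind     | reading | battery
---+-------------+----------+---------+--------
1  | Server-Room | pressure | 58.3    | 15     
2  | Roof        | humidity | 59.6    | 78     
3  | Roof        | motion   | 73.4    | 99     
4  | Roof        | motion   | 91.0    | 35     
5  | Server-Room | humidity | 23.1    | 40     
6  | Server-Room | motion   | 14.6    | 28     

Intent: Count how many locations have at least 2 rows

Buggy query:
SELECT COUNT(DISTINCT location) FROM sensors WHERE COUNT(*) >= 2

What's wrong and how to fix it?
Bug: COUNT(*) cannot appear in WHERE; the per-group count doesn't exist yet

Fix: Group first with HAVING COUNT(*) >= 2, then COUNT the resulting groups

Corrected query:
SELECT COUNT(*) FROM (SELECT location FROM sensors GROUP BY location HAVING COUNT(*) >= 2)

Result:
COUNT(*)
--------
2       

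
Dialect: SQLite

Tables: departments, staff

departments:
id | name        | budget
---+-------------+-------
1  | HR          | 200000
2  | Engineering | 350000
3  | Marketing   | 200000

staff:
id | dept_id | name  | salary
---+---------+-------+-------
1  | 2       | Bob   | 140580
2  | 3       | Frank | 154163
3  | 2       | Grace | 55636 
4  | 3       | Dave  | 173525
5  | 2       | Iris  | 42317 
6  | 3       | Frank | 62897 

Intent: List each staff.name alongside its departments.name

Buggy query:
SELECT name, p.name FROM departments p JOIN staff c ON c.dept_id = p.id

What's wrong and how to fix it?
Bug: 'name' exists in both joined tables, so the database can't tell which one is meant

Fix: Qualify the column with its table alias (c.name)

Corrected query:
SELECT c.name, p.name FROM departments p JOIN staff c ON c.dept_id = p.id

Result:
name  | name       
------+------------
Bob   | Engineering
Frank | Marketing  
Grace | Engineering
Dave  | Marketing  
Iris  | Engineering
Frank | Marketing  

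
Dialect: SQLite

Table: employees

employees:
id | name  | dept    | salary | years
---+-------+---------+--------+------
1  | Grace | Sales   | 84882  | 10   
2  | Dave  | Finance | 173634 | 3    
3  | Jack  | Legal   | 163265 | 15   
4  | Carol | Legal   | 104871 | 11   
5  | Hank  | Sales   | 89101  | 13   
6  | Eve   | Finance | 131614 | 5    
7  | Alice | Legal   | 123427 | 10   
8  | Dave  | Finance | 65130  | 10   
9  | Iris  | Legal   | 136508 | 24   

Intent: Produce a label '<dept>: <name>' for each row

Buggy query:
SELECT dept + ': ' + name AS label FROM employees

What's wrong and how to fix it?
Bug: '+' is numeric addition; on text columns SQLite converts them to 0 instead of concatenating

Fix: Replace + with || to concatenate text

Corrected query:
SELECT dept || ': ' || name AS label FROM employees

Result:
label        
-------------
Sales: Grace 
Finance: Dave
Legal: Jack  
Legal: Carol 
Sales: Hank  
Finance: Eve 
Legal: Alice 
Finance: Dave
Legal: Iris  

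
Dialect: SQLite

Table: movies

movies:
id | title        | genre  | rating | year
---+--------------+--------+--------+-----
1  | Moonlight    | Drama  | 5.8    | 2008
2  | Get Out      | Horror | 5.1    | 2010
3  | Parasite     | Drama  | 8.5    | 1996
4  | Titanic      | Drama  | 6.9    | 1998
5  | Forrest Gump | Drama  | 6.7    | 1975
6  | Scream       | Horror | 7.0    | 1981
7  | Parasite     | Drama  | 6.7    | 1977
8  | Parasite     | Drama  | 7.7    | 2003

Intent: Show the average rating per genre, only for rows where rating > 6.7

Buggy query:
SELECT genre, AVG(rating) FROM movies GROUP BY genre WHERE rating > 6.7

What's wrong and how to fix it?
Bug: WHERE cannot follow GROUP BY

Fix: Place WHERE between FROM and GROUP BY

Corrected query:
SELECT genre, AVG(rating) FROM movies WHERE rating > 6.7 GROUP BY genre

Result:
genre  | AVG(rating)
-------+------------
Drama  | 7.7        
Horror | 7          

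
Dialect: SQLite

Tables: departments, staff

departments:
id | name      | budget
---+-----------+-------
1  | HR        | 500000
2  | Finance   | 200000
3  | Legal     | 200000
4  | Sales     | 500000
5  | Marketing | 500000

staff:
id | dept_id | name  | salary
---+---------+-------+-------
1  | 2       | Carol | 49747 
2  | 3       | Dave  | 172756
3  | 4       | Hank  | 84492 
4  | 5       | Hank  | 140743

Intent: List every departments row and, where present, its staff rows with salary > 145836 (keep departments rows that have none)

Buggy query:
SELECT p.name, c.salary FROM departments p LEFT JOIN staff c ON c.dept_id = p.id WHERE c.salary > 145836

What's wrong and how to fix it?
Bug: A WHERE condition on the right-hand table after LEFT JOIN drops unmatched parents

Fix: Put 'c.salary > 145836' in the JOIN's ON clause instead of WHERE

Corrected query:
SELECT p.name, c.salary FROM departments p LEFT JOIN staff c ON c.dept_id = p.id AND c.salary > 145836

Result:
name      | salary
----------+-------
HR        | NULL  
Finance   | NULL  
Legal     | 172756
Sales     | NULL  
Marketing | NULL  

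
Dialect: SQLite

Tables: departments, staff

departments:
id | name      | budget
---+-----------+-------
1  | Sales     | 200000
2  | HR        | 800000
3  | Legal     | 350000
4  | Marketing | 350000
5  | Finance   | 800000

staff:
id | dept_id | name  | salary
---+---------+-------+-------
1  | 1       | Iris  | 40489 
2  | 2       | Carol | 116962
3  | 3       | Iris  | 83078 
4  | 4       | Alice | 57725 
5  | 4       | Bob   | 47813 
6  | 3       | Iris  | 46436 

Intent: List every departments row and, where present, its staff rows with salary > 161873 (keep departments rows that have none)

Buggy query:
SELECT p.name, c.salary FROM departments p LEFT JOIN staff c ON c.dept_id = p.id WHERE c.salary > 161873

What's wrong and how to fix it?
Bug: Filtering c.salary in WHERE discards the NULL rows produced by LEFT JOIN, turning it into an inner join

Fix: Move the right-table condition into the ON clause so unmatched parents are kept

Corrected query:
SELECT p.name, c.salary FROM departments p LEFT JOIN staff c ON c.dept_id = p.id AND c.salary > 161873

Result:
name      | salary
----------+-------
Sales     | NULL  
HR        | NULL  
Legal     | NULL  
Marketing | NULL  
Finance   | NULL  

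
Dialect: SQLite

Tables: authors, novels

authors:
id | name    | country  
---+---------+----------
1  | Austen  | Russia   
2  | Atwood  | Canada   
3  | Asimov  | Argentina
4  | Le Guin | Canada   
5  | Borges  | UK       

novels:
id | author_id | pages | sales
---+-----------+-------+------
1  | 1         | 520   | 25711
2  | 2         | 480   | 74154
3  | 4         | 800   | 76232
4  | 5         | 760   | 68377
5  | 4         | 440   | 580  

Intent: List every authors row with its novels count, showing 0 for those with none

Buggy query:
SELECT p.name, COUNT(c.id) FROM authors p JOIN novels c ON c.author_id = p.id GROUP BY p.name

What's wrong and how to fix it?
Bug: An inner join excludes parents with zero children

Fix: Switch to LEFT JOIN to retain unmatched parent rows

Corrected query:
SELECT p.name, COUNT(c.id) FROM authors p LEFT JOIN novels c ON c.author_id = p.id GROUP BY p.name

Result:
name    | COUNT(c.id)
--------+------------
Asimov  | 0          
Atwood  | 1          
Austen  | 1          
Borges  | 1          
Le Guin | 2          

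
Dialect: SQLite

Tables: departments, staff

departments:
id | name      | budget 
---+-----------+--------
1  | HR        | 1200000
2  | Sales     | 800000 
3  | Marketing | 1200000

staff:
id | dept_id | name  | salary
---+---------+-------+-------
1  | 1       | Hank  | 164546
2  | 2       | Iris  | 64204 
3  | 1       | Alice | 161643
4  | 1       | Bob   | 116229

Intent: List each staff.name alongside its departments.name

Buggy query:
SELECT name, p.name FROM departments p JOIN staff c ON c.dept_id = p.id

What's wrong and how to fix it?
Bug: 'name' exists in both joined tables, so the database can't tell which one is meant

Fix: Prefix ambiguous columns with the table alias

Corrected query:
SELECT c.name, p.name FROM departments p JOIN staff c ON c.dept_id = p.id

Result:
name  | name 
------+------
Hank  | HR   
Iris  | Sales
Alice | HR   
Bob   | HR   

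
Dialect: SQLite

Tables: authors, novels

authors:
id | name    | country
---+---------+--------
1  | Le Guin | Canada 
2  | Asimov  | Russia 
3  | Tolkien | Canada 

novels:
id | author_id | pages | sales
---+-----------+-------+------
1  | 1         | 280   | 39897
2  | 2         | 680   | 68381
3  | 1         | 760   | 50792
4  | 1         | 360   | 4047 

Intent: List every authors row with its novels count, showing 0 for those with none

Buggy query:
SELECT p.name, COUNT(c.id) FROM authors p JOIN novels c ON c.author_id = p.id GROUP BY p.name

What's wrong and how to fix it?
Bug: INNER JOIN drops authors rows that have no matching novels rows

Fix: Use LEFT JOIN so parents without children still appear (COUNT(c.id) gives 0)

Corrected query:
SELECT p.name, COUNT(c.id) FROM authors p LEFT JOIN novels c ON c.author_id = p.id GROUP BY p.name

Result:
name    | COUNT(c.id)
--------+------------
Asimov  | 1          
Le Guin | 3          
Tolkien | 0          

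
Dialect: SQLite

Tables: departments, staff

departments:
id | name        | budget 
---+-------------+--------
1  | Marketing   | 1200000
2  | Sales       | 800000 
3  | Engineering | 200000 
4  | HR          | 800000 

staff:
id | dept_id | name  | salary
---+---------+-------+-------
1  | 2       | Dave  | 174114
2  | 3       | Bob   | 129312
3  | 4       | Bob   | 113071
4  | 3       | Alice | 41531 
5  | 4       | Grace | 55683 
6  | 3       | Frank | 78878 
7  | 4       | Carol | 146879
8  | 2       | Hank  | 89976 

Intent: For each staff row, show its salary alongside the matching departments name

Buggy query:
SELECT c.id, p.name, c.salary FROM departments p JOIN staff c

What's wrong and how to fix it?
Bug: JOIN with no ON clause produces a cartesian product; every staff row pairs with every departments row

Fix: Specify the join condition linking the foreign key to the parent id

Corrected query:
SELECT c.id, p.name, c.salary FROM departments p JOIN staff c ON c.dept_id = p.id

Result:
id | name        | salary
---+-------------+-------
1  | Sales       | 174114
2  | Engineering | 129312
3  | HR          | 113071
4  | Engineering | 41531 
5  | HR          | 55683 
6  | Engineering | 78878 
7  | HR          | 146879
8  | Sales       | 89976 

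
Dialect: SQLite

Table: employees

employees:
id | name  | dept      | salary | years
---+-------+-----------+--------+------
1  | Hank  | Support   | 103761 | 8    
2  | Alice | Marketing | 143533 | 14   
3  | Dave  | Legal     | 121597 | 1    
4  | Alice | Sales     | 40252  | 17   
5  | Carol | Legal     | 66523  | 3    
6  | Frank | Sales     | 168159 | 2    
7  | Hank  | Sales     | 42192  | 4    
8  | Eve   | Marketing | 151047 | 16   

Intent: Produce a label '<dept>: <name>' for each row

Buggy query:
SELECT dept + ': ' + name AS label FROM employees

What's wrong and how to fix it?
Bug: '+' is numeric addition; on text columns SQLite converts them to 0 instead of concatenating

Fix: Replace + with || to concatenate text

Corrected query:
SELECT dept || ': ' || name AS label FROM employees

Result:
label           
----------------
Support: Hank   
Marketing: Alice
Legal: Dave     
Sales: Alice    
Legal: Carol    
Sales: Frank    
Sales: Hank     
Marketing: Eve  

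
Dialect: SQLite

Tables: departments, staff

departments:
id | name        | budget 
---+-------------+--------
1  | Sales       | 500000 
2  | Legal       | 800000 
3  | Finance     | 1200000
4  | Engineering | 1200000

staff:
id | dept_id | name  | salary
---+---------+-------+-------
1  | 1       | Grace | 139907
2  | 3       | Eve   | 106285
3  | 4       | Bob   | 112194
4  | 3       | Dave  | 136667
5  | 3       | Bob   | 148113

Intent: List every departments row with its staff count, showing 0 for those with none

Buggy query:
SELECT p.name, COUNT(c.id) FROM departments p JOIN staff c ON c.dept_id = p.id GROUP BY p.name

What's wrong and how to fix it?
Bug: An inner join excludes parents with zero children

Fix: Switch to LEFT JOIN to retain unmatched parent rows

Corrected query:
SELECT p.name, COUNT(c.id) FROM departments p LEFT JOIN staff c ON c.dept_id = p.id GROUP BY p.name

Result:
name        | COUNT(c.id)
------------+------------
Engineering | 1          
Finance     | 3          
Legal       | 0          
Sales       | 1          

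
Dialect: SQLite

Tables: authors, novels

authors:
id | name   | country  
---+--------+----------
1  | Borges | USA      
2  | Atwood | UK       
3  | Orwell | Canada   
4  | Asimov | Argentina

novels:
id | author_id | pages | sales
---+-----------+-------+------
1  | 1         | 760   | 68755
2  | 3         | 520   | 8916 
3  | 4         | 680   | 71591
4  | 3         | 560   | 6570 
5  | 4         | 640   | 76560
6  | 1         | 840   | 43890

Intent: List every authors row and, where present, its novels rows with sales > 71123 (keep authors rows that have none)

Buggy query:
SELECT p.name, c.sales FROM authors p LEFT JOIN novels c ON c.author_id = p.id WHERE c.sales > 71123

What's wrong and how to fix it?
Bug: Filtering c.sales in WHERE discards the NULL rows produced by LEFT JOIN, turning it into an inner join

Fix: Put 'c.sales > 71123' in the JOIN's ON clause instead of WHERE

Corrected query:
SELECT p.name, c.sales FROM authors p LEFT JOIN novels c ON c.author_id = p.id AND c.sales > 71123

Result:
name   | sales
-------+------
Borges | NULL 
Atwood | NULL 
Orwell | NULL 
Asimov | 71591
Asimov | 76560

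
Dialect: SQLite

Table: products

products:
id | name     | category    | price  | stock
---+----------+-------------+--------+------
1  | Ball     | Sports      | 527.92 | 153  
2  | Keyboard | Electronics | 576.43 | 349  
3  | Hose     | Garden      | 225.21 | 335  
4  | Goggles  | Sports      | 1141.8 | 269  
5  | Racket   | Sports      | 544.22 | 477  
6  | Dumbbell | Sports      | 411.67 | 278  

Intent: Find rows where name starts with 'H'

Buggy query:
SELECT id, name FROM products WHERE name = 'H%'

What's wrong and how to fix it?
Bug: Wildcards only work with LIKE; '=' treats '%' as a literal character

Fix: Use LIKE for wildcard pattern matching

Corrected query:
SELECT id, name FROM products WHERE name LIKE 'H%'

Result:
id | name
---+-----
3  | Hose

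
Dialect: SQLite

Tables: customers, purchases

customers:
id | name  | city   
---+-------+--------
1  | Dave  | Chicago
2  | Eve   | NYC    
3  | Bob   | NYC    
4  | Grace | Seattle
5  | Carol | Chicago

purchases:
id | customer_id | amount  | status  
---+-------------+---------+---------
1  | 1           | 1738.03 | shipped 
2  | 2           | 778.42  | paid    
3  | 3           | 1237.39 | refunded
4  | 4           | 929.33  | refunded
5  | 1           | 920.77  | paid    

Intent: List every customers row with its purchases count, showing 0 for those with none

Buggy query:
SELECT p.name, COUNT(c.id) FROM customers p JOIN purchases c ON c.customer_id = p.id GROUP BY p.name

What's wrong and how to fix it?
Bug: INNER JOIN drops customers rows that have no matching purchases rows

Fix: Use LEFT JOIN so parents without children still appear (COUNT(c.id) gives 0)

Corrected query:
SELECT p.name, COUNT(c.id) FROM customers p LEFT JOIN purchases c ON c.customer_id = p.id GROUP BY p.name

Result:
name  | COUNT(c.id)
------+------------
Bob   | 1          
Carol | 0          
Dave  | 2          
Eve   | 1          
Grace | 1          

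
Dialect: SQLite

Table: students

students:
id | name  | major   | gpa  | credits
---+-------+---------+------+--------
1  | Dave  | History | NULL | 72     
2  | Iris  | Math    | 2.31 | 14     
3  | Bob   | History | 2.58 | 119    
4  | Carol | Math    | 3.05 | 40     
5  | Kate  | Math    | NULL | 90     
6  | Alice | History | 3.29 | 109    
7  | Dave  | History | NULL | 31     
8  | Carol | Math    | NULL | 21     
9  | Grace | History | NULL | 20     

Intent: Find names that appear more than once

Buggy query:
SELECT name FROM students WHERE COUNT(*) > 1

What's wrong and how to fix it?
Bug: COUNT(*) is an aggregate and cannot be used in WHERE

Fix: Group first, then use HAVING for the count condition

Corrected query:
SELECT name FROM students GROUP BY name HAVING COUNT(*) > 1

Result:
name 
-----
Carol
Dave 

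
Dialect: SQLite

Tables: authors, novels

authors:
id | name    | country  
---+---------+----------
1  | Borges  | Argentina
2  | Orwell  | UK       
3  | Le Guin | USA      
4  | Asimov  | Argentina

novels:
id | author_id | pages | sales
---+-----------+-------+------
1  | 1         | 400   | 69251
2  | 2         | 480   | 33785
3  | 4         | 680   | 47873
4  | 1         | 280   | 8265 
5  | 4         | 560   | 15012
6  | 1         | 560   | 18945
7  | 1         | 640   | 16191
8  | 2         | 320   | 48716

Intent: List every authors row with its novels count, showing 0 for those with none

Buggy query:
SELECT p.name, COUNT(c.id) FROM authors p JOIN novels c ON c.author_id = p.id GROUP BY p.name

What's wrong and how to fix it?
Bug: INNER JOIN drops authors rows that have no matching novels rows

Fix: Use LEFT JOIN so parents without children still appear (COUNT(c.id) gives 0)

Corrected query:
SELECT p.name, COUNT(c.id) FROM authors p LEFT JOIN novels c ON c.author_id = p.id GROUP BY p.name

Result:
name    | COUNT(c.id)
--------+------------
Asimov  | 2          
Borges  | 4          
Le Guin | 0          
Orwell  | 2          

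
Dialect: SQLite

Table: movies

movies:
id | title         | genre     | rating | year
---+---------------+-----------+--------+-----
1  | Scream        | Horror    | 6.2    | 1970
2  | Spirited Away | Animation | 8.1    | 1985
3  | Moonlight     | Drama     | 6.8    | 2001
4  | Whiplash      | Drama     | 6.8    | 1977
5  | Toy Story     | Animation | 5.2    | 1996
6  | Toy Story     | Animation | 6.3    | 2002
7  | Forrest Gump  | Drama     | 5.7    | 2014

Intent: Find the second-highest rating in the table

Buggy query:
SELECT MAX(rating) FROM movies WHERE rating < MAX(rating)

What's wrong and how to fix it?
Bug: The inner MAX is an aggregate inside WHERE, which is not allowed

Fix: Compute the overall MAX in a subquery, then take MAX of rows below it

Corrected query:
SELECT MAX(rating) FROM movies WHERE rating < (SELECT MAX(rating) FROM movies)

Result:
MAX(rating)
-----------
6.8        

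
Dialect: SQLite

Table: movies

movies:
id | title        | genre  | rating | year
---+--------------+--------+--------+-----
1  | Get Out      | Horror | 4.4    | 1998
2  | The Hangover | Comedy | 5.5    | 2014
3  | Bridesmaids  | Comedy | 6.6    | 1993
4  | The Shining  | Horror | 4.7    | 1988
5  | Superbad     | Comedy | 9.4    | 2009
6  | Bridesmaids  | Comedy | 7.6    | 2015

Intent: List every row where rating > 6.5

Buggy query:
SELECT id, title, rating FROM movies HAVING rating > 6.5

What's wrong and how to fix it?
Bug: HAVING filters the output of aggregation, but this query has no GROUP BY and no aggregate functions, so SQLite rejects it (HAVING clause on a non-aggregate query); the condition here is per row

Fix: Replace HAVING with WHERE since the condition applies to individual rows

Corrected query:
SELECT id, title, rating FROM movies WHERE rating > 6.5

Result:
id | title       | rating
---+-------------+-------
3  | Bridesmaids | 6.6   
5  | Superbad    | 9.4   
6  | Bridesmaids | 7.6   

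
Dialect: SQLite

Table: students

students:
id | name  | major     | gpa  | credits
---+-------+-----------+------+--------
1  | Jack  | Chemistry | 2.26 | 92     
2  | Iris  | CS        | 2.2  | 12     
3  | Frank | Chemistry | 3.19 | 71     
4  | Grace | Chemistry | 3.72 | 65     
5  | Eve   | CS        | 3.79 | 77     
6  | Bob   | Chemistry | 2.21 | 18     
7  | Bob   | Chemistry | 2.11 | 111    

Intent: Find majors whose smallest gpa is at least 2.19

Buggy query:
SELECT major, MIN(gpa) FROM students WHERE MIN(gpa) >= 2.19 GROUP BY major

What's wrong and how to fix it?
Bug: MIN() in WHERE is a misuse of aggregate

Fix: Use HAVING for the per-group MIN condition

Corrected query:
SELECT major, MIN(gpa) FROM students GROUP BY major HAVING MIN(gpa) >= 2.19

Result:
major | MIN(gpa)
------+---------
CS    | 2.2     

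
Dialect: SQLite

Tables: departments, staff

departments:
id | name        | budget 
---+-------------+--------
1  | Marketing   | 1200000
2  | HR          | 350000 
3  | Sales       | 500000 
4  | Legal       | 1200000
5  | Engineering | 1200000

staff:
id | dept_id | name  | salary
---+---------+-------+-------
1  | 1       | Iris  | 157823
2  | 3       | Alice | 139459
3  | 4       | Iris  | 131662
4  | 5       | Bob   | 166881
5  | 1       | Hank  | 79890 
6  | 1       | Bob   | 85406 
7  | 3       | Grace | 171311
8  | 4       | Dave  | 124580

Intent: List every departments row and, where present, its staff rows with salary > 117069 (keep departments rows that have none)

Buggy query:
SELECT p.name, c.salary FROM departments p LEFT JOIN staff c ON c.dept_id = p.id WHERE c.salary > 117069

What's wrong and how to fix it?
Bug: A WHERE condition on the right-hand table after LEFT JOIN drops unmatched parents

Fix: Put 'c.salary > 117069' in the JOIN's ON clause instead of WHERE

Corrected query:
SELECT p.name, c.salary FROM departments p LEFT JOIN staff c ON c.dept_id = p.id AND c.salary > 117069

Result:
name        | salary
------------+-------
Marketing   | 157823
HR          | NULL  
Sales       | 139459
Sales       | 171311
Legal       | 124580
Legal       | 131662
Engineering | 166881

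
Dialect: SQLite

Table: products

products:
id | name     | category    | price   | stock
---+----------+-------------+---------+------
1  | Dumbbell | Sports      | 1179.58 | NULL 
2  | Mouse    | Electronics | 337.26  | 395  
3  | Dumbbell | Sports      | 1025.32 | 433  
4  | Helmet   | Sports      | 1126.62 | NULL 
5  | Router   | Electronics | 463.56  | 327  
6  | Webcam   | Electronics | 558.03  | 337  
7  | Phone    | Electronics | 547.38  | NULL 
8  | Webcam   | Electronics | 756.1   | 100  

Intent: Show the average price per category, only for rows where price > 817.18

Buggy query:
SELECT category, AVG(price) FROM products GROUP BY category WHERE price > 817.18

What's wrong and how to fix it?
Bug: WHERE cannot follow GROUP BY

Fix: Place WHERE between FROM and GROUP BY

Corrected query:
SELECT category, AVG(price) FROM products WHERE price > 817.18 GROUP BY category

Result:
category | AVG(price) 
---------+------------
Sports   | 1110.506667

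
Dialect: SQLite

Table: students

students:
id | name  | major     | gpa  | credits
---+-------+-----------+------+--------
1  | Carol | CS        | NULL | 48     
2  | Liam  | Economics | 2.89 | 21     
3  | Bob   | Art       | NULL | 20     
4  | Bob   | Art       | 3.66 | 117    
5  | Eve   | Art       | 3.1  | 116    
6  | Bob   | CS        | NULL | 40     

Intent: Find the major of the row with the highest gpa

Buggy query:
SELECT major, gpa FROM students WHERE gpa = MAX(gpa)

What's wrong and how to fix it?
Bug: WHERE is evaluated per row; an aggregate over the whole table isn't defined there

Fix: Use a subquery: WHERE gpa = (SELECT MAX(gpa) FROM students)

Corrected query:
SELECT major, gpa FROM students WHERE gpa = (SELECT MAX(gpa) FROM students)

Result:
major | gpa 
------+-----
Art   | 3.66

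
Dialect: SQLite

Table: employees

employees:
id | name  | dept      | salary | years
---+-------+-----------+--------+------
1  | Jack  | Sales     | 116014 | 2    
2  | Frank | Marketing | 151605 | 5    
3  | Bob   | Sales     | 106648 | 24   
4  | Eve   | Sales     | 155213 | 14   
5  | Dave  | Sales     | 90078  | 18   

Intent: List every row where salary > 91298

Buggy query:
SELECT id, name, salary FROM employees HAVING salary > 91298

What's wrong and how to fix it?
Bug: HAVING filters the output of aggregation, but this query has no GROUP BY and no aggregate functions, so SQLite rejects it (HAVING clause on a non-aggregate query); the condition here is per row

Fix: Use WHERE for row-level filtering

Corrected query:
SELECT id, name, salary FROM employees WHERE salary > 91298

Result:
id | name  | salary
---+-------+-------
1  | Jack  | 116014
2  | Frank | 151605
3  | Bob   | 106648
4  | Eve   | 155213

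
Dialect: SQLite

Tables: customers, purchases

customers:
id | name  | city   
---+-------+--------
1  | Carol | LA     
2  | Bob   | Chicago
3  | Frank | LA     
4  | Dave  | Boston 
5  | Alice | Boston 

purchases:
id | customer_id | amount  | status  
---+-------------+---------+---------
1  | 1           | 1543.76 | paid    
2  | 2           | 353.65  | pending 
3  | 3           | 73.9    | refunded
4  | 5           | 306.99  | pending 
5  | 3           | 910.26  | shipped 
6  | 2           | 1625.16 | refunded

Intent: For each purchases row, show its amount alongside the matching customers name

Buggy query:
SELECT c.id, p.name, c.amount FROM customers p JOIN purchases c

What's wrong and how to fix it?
Bug: JOIN with no ON clause produces a cartesian product; every purchases row pairs with every customers row

Fix: Add ON c.customer_id = p.id to the JOIN

Corrected query:
SELECT c.id, p.name, c.amount FROM customers p JOIN purchases c ON c.customer_id = p.id

Result:
id | name  | amount 
---+-------+--------
1  | Carol | 1543.76
2  | Bob   | 353.65 
3  | Frank | 73.9   
4  | Alice | 306.99 
5  | Frank | 910.26 
6  | Bob   | 1625.16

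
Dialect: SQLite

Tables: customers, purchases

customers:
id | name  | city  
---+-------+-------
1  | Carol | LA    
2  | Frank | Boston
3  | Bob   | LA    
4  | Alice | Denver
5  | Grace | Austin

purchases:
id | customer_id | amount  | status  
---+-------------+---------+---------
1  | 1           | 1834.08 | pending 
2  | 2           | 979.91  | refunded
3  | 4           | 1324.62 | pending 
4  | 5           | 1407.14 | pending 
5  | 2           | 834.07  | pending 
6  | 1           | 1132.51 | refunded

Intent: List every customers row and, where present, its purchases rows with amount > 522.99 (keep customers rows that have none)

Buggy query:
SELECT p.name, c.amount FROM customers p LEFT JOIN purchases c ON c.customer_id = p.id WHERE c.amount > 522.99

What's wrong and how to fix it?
Bug: A WHERE condition on the right-hand table after LEFT JOIN drops unmatched parents

Fix: Put 'c.amount > 522.99' in the JOIN's ON clause instead of WHERE

Corrected query:
SELECT p.name, c.amount FROM customers p LEFT JOIN purchases c ON c.customer_id = p.id AND c.amount > 522.99

Result:
name  | amount 
------+--------
Carol | 1132.51
Carol | 1834.08
Frank | 834.07 
Frank | 979.91 
Bob   | NULL   
Alice | 1324.62
Grace | 1407.14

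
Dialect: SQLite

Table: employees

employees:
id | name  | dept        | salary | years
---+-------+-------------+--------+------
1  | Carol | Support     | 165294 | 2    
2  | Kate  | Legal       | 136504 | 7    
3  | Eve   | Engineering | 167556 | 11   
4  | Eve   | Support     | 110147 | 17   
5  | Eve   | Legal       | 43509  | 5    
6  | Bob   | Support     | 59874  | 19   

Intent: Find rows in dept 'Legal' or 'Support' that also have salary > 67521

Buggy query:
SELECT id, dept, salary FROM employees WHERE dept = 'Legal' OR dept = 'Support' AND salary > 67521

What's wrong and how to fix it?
Bug: Without parentheses, AND is evaluated before OR, so the salary filter only applies to the 'Support' branch

Fix: Add parentheses around the OR so the AND applies to both alternatives

Corrected query:
SELECT id, dept, salary FROM employees WHERE (dept = 'Legal' OR dept = 'Support') AND salary > 67521

Result:
id | dept    | salary
---+---------+-------
1  | Support | 165294
2  | Legal   | 136504
4  | Support | 110147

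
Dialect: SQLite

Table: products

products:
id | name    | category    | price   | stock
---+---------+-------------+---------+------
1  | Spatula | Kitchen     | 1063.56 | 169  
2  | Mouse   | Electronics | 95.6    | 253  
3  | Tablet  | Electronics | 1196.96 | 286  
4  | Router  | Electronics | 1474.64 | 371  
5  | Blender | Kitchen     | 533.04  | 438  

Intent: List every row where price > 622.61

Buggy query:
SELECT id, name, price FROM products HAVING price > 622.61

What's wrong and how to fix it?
Bug: This is a non-aggregate query (no GROUP BY, no aggregates), so in SQLite the HAVING clause is invalid here; a row-level condition belongs in WHERE

Fix: Use WHERE for row-level filtering

Corrected query:
SELECT id, name, price FROM products WHERE price > 622.61

Result:
id | name    | price  
---+---------+--------
1  | Spatula | 1063.56
3  | Tablet  | 1196.96
4  | Router  | 1474.64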